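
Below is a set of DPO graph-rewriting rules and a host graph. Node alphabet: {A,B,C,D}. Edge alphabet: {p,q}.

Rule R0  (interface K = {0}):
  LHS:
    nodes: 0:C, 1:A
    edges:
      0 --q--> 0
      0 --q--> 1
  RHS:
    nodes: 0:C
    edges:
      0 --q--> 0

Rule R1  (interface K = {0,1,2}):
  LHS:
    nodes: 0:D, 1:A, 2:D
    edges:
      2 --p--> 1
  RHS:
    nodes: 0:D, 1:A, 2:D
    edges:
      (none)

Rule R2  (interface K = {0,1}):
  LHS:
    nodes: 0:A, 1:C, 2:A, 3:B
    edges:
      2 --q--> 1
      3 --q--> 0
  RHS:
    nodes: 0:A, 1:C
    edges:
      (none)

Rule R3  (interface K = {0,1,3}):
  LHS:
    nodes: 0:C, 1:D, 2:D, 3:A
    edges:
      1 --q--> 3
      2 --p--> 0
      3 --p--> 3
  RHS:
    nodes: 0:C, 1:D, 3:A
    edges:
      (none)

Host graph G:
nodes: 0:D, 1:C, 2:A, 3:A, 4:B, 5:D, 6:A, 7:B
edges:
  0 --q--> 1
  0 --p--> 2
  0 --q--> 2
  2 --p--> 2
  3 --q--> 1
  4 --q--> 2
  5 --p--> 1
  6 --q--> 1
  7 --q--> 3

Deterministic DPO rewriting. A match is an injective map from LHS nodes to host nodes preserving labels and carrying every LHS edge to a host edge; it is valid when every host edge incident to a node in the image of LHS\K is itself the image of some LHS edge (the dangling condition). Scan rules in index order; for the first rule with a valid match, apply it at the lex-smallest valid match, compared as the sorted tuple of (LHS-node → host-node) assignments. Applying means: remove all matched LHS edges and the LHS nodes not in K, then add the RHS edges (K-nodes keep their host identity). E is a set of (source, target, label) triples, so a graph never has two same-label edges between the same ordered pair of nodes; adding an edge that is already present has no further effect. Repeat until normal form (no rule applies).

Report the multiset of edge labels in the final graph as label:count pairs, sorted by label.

start.  V:8 E:9  edges: 0-q->1 0-p->2 0-q->2 2-p->2 3-q->1 4-q->2 5-p->1 6-q->1 7-q->3
1. fire R1 via {0↦5, 1↦2, 2↦0}  →  V:8 E:8  edges: 0-q->1 0-q->2 2-p->2 3-q->1 4-q->2 5-p->1 6-q->1 7-q->3
2. fire R2 via {0↦2, 1↦1, 2↦6, 3↦4}  →  V:6 E:6  edges: 0-q->1 0-q->2 2-p->2 3-q->1 5-p->1 7-q->3
3. fire R3 via {0↦1, 1↦0, 2↦5, 3↦2}  →  V:5 E:3  edges: 0-q->1 3-q->1 7-q->3
final graph: no rule applies after step 3
NF edges: [(0, 1, 'q'), (3, 1, 'q'), (7, 3, 'q')]

Answer: q:3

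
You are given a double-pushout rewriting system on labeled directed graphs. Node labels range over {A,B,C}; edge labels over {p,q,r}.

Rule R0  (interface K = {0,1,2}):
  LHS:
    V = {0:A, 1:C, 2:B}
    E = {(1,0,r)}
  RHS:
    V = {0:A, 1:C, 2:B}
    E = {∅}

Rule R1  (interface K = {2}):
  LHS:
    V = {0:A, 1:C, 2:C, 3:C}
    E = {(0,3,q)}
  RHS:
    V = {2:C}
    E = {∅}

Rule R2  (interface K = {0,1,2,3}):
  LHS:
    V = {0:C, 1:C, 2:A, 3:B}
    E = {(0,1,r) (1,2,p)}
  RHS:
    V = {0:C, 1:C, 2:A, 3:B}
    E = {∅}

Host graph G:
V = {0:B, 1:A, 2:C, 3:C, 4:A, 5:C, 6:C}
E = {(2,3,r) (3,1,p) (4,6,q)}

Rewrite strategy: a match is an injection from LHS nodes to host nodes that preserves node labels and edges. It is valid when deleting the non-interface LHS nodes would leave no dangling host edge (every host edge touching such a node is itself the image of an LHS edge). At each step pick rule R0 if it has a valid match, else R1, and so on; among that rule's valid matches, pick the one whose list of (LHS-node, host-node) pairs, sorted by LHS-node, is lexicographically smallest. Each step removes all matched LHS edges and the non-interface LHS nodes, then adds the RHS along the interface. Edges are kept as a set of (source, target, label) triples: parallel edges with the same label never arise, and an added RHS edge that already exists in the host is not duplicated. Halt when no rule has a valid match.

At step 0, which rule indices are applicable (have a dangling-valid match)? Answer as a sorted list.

R0: no valid match — LHS pattern not found
R1: 2 valid matches — {0↦4, 1↦5, 2↦2, 3↦6}, {0↦4, 1↦5, 2↦3, 3↦6}
R2: 1 valid match — {0↦2, 1↦3, 2↦1, 3↦0}

Answer: [R1,R2]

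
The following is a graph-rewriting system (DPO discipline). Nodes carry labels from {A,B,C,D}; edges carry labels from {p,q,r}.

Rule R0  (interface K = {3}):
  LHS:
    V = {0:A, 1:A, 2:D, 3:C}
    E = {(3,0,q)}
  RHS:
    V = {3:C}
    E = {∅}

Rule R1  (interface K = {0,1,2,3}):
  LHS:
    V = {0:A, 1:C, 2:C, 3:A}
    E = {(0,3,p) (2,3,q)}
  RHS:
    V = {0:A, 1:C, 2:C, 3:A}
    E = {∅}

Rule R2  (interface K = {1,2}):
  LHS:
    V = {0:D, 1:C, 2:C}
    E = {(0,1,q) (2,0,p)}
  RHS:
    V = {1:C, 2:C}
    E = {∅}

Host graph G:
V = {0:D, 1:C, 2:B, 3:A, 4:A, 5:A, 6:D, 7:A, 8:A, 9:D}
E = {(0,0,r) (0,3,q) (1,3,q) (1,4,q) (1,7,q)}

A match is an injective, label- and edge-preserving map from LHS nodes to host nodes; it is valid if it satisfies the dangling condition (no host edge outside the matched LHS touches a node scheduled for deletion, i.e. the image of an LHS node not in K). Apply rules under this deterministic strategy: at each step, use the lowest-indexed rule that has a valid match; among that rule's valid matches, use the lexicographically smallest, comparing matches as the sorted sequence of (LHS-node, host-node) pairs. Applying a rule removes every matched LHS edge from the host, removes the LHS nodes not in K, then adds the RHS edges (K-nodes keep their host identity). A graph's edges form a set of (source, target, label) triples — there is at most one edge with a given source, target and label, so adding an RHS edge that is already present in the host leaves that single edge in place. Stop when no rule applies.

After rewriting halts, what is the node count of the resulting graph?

[0] host  ⇒  10 nodes, 5 edges  {0-r->0 0-q->3 1-q->3 1-q->4 1-q->7}
[1] R0 @ {0↦4, 1↦5, 2↦6, 3↦1}  ⇒  7 nodes, 4 edges  {0-r->0 0-q->3 1-q->3 1-q->7}
[2] R0 @ {0↦7, 1↦8, 2↦9, 3↦1}  ⇒  4 nodes, 3 edges  {0-r->0 0-q->3 1-q->3}
final graph: no rule applies after step 2
NF nodes: {0:D, 1:C, 2:B, 3:A}

Answer: 4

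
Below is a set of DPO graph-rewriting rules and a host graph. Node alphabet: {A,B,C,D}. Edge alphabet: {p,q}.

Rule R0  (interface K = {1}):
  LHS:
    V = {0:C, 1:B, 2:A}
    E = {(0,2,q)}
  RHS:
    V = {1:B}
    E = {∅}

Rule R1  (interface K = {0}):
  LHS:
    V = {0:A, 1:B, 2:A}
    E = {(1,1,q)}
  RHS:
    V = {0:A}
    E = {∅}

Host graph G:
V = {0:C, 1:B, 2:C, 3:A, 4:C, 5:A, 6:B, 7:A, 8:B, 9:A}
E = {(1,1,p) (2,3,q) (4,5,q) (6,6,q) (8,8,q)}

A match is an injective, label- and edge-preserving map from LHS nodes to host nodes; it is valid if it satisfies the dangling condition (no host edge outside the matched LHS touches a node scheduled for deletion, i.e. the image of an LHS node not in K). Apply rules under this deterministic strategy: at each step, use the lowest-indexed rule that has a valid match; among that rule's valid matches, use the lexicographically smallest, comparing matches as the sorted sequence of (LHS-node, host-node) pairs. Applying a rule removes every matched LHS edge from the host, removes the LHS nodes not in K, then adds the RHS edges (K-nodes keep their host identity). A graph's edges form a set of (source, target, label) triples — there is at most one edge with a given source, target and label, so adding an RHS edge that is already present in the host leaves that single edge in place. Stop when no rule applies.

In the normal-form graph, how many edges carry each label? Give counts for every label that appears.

Answer: p:1 q:1

Rewrite trace:
initial: |V|=10 |E|=5  E = 1-p->1 2-q->3 4-q->5 6-q->6 8-q->8
step 1: apply R0 at {0↦2, 1↦1, 2↦3}  → |V|=8 |E|=4  E = 1-p->1 4-q->5 6-q->6 8-q->8
step 2: apply R0 at {0↦4, 1↦1, 2↦5}  → |V|=6 |E|=3  E = 1-p->1 6-q->6 8-q->8
step 3: apply R1 at {0↦7, 1↦6, 2↦9}  → |V|=4 |E|=2  E = 1-p->1 8-q->8
normal form: no rule applies after step 3
NF edges: [(1, 1, 'p'), (8, 8, 'q')]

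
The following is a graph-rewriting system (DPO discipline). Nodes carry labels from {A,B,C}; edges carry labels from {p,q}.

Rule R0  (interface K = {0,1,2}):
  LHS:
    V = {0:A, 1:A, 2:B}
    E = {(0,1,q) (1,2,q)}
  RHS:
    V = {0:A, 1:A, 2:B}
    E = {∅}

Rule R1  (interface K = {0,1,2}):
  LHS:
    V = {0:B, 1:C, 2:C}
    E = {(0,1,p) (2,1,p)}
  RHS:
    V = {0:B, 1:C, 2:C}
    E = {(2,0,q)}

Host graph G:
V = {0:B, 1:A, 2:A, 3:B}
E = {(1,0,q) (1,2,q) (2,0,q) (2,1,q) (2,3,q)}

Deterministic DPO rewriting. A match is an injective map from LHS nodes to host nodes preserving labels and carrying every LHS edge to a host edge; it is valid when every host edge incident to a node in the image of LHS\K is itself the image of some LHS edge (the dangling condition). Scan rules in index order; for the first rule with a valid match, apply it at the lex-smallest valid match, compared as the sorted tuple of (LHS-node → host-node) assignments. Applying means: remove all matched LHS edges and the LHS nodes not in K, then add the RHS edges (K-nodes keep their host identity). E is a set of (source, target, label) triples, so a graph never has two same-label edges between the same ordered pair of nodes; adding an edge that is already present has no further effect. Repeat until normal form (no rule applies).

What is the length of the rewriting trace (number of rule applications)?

Answer: 2

Rewrite trace:
initial: |V|=4 |E|=5  E = 1-q->0 1-q->2 2-q->0 2-q->1 2-q->3
step 1: apply R0 at {0↦1, 1↦2, 2↦0}  → |V|=4 |E|=3  E = 1-q->0 2-q->1 2-q->3
step 2: apply R0 at {0↦2, 1↦1, 2↦0}  → |V|=4 |E|=1  E = 2-q->3
final graph: no rule applies after step 2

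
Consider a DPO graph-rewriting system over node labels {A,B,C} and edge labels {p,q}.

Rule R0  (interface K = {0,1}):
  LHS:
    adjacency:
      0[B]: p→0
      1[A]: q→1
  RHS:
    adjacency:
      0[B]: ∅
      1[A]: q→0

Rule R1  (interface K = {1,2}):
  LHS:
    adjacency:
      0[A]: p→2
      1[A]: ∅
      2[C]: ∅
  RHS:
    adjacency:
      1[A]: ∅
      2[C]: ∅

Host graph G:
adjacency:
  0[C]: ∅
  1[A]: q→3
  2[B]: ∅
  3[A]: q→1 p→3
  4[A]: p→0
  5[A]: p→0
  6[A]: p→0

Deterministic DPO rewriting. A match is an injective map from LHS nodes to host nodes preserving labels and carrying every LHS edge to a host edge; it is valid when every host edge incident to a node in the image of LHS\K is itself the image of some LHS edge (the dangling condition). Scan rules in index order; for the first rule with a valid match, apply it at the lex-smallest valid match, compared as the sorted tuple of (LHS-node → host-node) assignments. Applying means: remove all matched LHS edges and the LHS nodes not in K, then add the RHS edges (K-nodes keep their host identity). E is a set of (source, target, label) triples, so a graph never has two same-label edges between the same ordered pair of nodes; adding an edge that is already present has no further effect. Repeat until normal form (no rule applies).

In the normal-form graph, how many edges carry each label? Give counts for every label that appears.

Answer: p:1 q:2

Steps:
start.  V:7 E:6  edges: 1-q->3 3-q->1 3-p->3 4-p->0 5-p->0 6-p->0
1. fire R1 via {0↦4, 1↦1, 2↦0}  →  V:6 E:5  edges: 1-q->3 3-q->1 3-p->3 5-p->0 6-p->0
2. fire R1 via {0↦5, 1↦1, 2↦0}  →  V:5 E:4  edges: 1-q->3 3-q->1 3-p->3 6-p->0
3. fire R1 via {0↦6, 1↦1, 2↦0}  →  V:4 E:3  edges: 1-q->3 3-q->1 3-p->3
final graph: no rule applies after step 3
NF edges: [(1, 3, 'q'), (3, 1, 'q'), (3, 3, 'p')]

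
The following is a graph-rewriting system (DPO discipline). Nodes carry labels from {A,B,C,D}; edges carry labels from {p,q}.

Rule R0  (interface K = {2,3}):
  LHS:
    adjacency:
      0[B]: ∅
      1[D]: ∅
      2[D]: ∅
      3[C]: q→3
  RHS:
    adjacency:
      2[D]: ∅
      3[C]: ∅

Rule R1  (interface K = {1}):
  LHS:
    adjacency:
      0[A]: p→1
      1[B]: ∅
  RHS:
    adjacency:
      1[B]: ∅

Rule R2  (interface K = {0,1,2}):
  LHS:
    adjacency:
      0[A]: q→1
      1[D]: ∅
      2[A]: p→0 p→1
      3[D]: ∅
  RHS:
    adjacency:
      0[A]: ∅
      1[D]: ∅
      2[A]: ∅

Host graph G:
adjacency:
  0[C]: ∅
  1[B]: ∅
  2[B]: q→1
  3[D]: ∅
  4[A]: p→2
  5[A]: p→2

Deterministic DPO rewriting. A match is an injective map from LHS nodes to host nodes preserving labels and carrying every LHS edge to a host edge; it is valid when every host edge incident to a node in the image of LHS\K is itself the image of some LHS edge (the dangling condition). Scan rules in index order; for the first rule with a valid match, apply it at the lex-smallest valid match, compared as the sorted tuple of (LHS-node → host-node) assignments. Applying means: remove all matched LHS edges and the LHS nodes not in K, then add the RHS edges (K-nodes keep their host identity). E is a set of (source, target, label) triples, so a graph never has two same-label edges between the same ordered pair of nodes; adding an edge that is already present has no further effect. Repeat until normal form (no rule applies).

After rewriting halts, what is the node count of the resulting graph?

[0] host  ⇒  6 nodes, 3 edges  {2-q->1 4-p->2 5-p->2}
[1] R1 @ {0↦4, 1↦2}  ⇒  5 nodes, 2 edges  {2-q->1 5-p->2}
[2] R1 @ {0↦5, 1↦2}  ⇒  4 nodes, 1 edges  {2-q->1}
final graph: no rule applies after step 2
NF nodes: {0:C, 1:B, 2:B, 3:D}

Answer: 4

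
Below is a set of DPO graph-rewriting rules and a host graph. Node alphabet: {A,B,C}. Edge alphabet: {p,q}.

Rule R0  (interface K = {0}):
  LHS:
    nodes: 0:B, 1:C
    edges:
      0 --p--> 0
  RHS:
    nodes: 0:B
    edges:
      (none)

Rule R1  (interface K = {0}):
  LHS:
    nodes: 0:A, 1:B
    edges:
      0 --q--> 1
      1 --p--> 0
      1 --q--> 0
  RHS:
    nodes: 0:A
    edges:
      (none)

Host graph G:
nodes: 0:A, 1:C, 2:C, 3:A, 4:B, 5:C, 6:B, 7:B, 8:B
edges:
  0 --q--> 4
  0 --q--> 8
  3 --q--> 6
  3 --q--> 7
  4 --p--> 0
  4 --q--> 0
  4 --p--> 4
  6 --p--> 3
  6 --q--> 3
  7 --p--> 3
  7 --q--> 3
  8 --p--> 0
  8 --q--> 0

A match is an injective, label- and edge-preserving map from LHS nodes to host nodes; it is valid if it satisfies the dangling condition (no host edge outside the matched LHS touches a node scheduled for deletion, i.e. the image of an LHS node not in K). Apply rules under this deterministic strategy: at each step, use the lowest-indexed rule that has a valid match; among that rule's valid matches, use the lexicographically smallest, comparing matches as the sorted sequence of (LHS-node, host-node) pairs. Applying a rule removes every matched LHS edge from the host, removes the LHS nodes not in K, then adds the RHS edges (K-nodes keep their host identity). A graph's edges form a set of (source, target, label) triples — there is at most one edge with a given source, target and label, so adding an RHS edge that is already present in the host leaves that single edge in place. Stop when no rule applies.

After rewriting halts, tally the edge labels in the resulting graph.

start.  V:9 E:13  edges: 0-q->4 0-q->8 3-q->6 3-q->7 4-p->0 4-q->0 4-p->4 6-p->3 6-q->3 7-p->3 7-q->3 8-p->0 8-q->0
1. fire R0 via {0↦4, 1↦1}  →  V:8 E:12  edges: 0-q->4 0-q->8 3-q->6 3-q->7 4-p->0 4-q->0 6-p->3 6-q->3 7-p->3 7-q->3 8-p->0 8-q->0
2. fire R1 via {0↦0, 1↦4}  →  V:7 E:9  edges: 0-q->8 3-q->6 3-q->7 6-p->3 6-q->3 7-p->3 7-q->3 8-p->0 8-q->0
3. fire R1 via {0↦0, 1↦8}  →  V:6 E:6  edges: 3-q->6 3-q->7 6-p->3 6-q->3 7-p->3 7-q->3
4. fire R1 via {0↦3, 1↦6}  →  V:5 E:3  edges: 3-q->7 7-p->3 7-q->3
5. fire R1 via {0↦3, 1↦7}  →  V:4 E:0  edges: ∅
normal form: no rule applies after step 5
NF edges: []

Answer: (no edges)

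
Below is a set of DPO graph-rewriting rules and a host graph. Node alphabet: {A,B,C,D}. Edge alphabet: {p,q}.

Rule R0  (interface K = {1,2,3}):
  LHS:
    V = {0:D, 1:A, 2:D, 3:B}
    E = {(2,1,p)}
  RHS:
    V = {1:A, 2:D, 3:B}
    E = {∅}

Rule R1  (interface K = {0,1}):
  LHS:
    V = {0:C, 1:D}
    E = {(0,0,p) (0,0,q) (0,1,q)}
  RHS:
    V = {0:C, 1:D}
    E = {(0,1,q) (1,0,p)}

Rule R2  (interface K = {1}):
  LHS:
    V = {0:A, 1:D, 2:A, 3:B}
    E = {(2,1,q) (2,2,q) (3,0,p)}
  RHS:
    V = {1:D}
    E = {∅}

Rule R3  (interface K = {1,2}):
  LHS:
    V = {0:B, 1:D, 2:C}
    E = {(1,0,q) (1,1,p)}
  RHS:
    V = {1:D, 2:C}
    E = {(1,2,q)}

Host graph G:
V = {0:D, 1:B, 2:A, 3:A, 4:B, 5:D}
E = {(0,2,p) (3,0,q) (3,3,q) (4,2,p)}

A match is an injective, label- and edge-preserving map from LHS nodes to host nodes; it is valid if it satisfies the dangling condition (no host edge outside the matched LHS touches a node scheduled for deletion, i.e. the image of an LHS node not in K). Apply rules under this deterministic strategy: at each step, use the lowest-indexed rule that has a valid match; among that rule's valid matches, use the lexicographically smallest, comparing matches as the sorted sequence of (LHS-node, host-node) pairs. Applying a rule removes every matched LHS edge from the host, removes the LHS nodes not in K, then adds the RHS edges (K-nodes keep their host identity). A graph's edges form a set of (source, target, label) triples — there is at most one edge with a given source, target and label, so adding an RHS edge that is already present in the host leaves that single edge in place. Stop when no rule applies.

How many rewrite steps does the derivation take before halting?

Answer: 2

Derivation:
initial: |V|=6 |E|=4  E = 0-p->2 3-q->0 3-q->3 4-p->2
step 1: apply R0 at {0↦5, 1↦2, 2↦0, 3↦1}  → |V|=5 |E|=3  E = 3-q->0 3-q->3 4-p->2
step 2: apply R2 at {0↦2, 1↦0, 2↦3, 3↦4}  → |V|=2 |E|=0  E = ∅
final graph: no rule applies after step 2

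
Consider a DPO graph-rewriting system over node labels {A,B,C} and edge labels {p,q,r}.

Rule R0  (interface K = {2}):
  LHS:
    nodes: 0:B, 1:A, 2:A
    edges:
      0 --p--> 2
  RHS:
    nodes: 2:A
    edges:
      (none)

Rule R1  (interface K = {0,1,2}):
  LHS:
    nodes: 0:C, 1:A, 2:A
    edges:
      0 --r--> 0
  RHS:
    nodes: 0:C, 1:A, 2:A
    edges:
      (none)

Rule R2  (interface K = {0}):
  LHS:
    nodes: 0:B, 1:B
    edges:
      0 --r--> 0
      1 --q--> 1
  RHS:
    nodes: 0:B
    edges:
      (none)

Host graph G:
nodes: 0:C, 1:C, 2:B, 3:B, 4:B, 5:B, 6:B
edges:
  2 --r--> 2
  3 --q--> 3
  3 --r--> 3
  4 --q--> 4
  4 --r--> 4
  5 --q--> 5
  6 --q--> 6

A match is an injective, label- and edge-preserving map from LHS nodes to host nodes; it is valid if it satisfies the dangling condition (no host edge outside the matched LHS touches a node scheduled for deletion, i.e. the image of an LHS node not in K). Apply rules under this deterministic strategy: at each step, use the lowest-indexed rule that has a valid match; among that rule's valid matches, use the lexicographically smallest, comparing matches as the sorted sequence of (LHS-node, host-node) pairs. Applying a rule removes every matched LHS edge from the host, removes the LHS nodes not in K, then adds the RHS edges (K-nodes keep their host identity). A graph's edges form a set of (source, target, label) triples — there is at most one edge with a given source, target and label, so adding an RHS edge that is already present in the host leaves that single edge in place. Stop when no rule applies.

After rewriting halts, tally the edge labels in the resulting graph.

Answer: q:1

Derivation:
[0] host  ⇒  7 nodes, 7 edges  {2-r->2 3-q->3 3-r->3 4-q->4 4-r->4 5-q->5 6-q->6}
[1] R2 @ {0↦2, 1↦5}  ⇒  6 nodes, 5 edges  {3-q->3 3-r->3 4-q->4 4-r->4 6-q->6}
[2] R2 @ {0↦3, 1↦6}  ⇒  5 nodes, 3 edges  {3-q->3 4-q->4 4-r->4}
[3] R2 @ {0↦4, 1↦3}  ⇒  4 nodes, 1 edges  {4-q->4}
normal form: no rule applies after step 3
NF edges: [(4, 4, 'q')]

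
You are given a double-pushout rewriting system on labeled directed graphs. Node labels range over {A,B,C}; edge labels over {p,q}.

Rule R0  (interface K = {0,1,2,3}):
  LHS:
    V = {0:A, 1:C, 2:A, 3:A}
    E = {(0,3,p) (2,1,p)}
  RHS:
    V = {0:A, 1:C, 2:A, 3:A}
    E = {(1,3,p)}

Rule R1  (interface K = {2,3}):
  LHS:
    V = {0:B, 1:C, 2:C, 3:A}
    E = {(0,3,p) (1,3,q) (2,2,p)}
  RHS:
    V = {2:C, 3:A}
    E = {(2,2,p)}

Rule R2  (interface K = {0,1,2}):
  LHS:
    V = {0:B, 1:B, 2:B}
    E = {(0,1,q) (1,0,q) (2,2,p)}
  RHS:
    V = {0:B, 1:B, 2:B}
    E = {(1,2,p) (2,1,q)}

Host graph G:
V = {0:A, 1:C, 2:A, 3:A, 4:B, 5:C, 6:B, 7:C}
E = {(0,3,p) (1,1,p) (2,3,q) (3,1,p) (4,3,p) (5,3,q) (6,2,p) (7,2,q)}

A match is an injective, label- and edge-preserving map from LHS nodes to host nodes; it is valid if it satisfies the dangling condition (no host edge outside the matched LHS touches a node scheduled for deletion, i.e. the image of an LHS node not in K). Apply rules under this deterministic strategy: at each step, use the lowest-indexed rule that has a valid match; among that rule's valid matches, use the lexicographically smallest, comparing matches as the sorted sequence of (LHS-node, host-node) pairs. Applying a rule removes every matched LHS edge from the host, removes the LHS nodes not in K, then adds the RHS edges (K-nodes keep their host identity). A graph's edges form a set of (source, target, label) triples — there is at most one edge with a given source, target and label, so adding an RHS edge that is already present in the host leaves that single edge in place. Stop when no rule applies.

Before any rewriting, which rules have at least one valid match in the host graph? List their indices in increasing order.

Answer: [R1]

Steps:
R0: no valid match — LHS pattern not found
R1: 2 valid matches — {0↦4, 1↦5, 2↦1, 3↦3}, {0↦6, 1↦7, 2↦1, 3↦2}
R2: no valid match — LHS pattern not found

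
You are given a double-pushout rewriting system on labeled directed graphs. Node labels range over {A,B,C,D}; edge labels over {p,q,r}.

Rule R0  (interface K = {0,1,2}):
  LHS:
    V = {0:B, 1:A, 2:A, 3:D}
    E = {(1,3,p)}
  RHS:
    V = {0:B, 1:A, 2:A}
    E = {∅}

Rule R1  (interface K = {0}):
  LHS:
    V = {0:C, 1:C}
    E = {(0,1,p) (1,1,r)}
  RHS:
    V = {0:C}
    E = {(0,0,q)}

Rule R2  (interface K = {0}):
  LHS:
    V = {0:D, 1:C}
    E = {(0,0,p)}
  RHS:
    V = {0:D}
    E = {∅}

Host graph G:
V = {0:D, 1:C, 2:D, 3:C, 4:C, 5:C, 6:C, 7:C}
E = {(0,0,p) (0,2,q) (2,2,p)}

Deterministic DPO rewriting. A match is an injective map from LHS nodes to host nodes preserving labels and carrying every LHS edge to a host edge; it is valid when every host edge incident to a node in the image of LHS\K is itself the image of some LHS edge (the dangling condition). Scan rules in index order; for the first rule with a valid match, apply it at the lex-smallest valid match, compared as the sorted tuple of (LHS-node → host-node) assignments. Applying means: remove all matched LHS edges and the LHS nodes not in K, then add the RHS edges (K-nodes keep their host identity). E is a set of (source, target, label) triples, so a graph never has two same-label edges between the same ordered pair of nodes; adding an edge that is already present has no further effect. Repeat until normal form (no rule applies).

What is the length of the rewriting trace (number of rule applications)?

[0] host  ⇒  8 nodes, 3 edges  {0-p->0 0-q->2 2-p->2}
[1] R2 @ {0↦0, 1↦1}  ⇒  7 nodes, 2 edges  {0-q->2 2-p->2}
[2] R2 @ {0↦2, 1↦3}  ⇒  6 nodes, 1 edges  {0-q->2}
halt: no rule applies after step 2

Answer: 2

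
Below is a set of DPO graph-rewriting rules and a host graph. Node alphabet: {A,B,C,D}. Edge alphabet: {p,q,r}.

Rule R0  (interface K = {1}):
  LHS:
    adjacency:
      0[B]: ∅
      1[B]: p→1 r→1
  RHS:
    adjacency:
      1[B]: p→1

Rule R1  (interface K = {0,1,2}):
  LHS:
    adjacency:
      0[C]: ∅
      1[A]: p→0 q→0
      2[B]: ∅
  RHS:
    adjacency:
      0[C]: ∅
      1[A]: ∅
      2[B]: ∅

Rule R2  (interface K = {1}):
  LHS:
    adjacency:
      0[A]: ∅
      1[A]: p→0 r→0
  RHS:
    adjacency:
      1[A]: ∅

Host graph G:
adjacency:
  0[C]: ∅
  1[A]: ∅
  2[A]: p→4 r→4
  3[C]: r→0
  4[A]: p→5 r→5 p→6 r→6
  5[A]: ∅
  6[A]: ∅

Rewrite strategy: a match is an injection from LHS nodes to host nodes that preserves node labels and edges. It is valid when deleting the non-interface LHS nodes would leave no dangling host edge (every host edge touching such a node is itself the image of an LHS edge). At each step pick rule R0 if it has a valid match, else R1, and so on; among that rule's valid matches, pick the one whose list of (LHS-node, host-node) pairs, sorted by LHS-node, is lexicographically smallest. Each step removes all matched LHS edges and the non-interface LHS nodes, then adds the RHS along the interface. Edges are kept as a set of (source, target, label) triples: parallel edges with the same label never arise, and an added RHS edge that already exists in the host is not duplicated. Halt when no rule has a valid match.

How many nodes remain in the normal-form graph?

Answer: 4

Derivation:
initial: |V|=7 |E|=7  E = 2-p->4 2-r->4 3-r->0 4-p->5 4-r->5 4-p->6 4-r->6
step 1: apply R2 at {0↦5, 1↦4}  → |V|=6 |E|=5  E = 2-p->4 2-r->4 3-r->0 4-p->6 4-r->6
step 2: apply R2 at {0↦6, 1↦4}  → |V|=5 |E|=3  E = 2-p->4 2-r->4 3-r->0
step 3: apply R2 at {0↦4, 1↦2}  → |V|=4 |E|=1  E = 3-r->0
final graph: no rule applies after step 3
NF nodes: {0:C, 1:A, 2:A, 3:C}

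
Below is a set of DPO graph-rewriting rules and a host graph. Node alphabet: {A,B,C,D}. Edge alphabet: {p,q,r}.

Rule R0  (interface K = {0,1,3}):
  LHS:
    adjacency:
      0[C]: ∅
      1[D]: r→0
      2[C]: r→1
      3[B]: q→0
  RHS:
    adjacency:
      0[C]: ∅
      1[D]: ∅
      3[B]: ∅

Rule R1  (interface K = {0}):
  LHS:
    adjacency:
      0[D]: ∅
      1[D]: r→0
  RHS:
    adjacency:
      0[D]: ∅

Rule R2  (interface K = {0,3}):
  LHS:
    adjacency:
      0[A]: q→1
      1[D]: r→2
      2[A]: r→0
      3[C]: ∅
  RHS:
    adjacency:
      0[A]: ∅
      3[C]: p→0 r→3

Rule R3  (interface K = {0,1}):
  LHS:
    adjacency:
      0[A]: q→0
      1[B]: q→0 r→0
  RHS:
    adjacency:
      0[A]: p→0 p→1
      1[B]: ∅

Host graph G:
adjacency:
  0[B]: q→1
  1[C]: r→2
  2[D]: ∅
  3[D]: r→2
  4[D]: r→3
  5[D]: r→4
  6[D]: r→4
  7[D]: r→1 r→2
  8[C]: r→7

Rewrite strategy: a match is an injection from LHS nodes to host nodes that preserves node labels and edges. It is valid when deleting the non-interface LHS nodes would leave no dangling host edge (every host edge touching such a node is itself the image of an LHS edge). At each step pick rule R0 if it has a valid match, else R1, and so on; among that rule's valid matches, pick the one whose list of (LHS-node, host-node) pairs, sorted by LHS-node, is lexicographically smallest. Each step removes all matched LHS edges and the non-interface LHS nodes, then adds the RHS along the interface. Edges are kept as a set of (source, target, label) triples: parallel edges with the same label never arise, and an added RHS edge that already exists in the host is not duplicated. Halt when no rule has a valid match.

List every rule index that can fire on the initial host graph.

R0: 1 valid match — {0↦1, 1↦7, 2↦8, 3↦0}
R1: 2 valid matches — {0↦4, 1↦5}, {0↦4, 1↦6}
R2: no valid match — LHS pattern not found
R3: no valid match — LHS pattern not found

Answer: [R0,R1]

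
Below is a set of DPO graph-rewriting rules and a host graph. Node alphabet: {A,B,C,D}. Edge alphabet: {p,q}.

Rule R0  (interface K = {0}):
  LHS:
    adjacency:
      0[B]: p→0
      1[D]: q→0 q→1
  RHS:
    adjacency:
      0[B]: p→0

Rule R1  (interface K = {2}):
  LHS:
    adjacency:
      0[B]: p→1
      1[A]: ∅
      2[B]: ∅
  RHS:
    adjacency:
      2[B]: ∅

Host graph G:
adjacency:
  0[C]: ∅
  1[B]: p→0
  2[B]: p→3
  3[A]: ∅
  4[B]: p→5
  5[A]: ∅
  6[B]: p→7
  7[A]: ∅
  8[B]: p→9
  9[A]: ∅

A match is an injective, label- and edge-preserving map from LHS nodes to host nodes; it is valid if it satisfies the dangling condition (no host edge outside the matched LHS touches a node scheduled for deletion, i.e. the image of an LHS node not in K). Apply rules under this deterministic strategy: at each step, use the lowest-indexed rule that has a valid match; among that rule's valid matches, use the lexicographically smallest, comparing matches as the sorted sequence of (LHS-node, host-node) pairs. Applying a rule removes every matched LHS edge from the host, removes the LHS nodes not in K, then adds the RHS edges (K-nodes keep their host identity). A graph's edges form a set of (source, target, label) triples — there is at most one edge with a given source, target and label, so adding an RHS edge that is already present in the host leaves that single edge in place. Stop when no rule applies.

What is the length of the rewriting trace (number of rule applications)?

Answer: 4

Derivation:
[0] host  ⇒  10 nodes, 5 edges  {1-p->0 2-p->3 4-p->5 6-p->7 8-p->9}
[1] R1 @ {0↦2, 1↦3, 2↦1}  ⇒  8 nodes, 4 edges  {1-p->0 4-p->5 6-p->7 8-p->9}
[2] R1 @ {0↦4, 1↦5, 2↦1}  ⇒  6 nodes, 3 edges  {1-p->0 6-p->7 8-p->9}
[3] R1 @ {0↦6, 1↦7, 2↦1}  ⇒  4 nodes, 2 edges  {1-p->0 8-p->9}
[4] R1 @ {0↦8, 1↦9, 2↦1}  ⇒  2 nodes, 1 edges  {1-p->0}
final graph: no rule applies after step 4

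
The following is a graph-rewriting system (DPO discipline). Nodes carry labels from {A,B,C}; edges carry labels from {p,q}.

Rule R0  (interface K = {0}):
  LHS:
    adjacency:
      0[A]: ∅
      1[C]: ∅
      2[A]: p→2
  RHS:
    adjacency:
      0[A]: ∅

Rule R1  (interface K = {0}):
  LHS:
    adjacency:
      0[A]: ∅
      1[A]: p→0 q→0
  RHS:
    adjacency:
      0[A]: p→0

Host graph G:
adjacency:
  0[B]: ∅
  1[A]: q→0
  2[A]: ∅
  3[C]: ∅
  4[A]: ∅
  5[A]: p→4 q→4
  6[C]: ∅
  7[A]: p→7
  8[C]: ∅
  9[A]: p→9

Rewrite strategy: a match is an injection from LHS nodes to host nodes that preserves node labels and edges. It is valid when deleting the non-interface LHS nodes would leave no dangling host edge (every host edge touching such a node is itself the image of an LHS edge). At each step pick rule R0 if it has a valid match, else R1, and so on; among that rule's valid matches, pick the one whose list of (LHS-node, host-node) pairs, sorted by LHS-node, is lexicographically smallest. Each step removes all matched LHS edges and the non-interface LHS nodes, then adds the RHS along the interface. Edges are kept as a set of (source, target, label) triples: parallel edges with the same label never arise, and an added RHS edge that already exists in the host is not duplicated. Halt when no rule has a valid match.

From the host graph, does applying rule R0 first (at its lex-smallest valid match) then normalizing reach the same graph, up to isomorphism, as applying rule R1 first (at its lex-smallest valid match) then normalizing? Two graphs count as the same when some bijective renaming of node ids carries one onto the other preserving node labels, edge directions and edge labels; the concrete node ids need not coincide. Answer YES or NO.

Answer: YES

Rewrite trace:
branch R0-first: apply at {0↦1, 1↦3, 2↦7} → |E|=4, then 3 more step(s) → NF |V|=3 |E|=1 V={0:B, 1:A, 2:A} E=1-q->0
branch R1-first: apply at {0↦4, 1↦5} → |E|=4, then 3 more step(s) → NF |V|=3 |E|=1 V={0:B, 1:A, 2:A} E=1-q->0
graphs isomorphic (equal up to label-preserving node renaming)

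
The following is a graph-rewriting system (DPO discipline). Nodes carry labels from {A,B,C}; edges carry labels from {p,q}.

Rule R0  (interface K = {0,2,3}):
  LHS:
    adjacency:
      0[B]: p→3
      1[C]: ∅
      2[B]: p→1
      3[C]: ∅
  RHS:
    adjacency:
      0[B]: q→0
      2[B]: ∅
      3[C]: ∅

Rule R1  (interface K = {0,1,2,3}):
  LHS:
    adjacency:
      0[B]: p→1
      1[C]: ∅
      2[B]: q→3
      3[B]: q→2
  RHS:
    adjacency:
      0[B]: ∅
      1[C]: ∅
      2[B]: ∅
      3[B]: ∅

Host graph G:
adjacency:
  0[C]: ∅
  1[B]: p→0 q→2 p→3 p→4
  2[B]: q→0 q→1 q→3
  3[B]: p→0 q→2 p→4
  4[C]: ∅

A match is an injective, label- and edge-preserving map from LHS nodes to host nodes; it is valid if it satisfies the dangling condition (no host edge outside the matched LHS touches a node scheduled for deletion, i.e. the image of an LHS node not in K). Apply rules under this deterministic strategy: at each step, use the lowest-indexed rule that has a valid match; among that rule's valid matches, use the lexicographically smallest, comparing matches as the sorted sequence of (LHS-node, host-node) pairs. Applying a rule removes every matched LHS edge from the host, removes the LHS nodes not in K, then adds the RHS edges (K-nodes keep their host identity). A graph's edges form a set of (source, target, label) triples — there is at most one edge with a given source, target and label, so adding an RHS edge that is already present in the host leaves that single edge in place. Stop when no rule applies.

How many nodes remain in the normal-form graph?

initial: |V|=5 |E|=10  E = 1-p->0 1-q->2 1-p->3 1-p->4 2-q->0 2-q->1 2-q->3 3-p->0 3-q->2 3-p->4
step 1: apply R1 at {0↦1, 1↦0, 2↦2, 3↦3}  → |V|=5 |E|=7  E = 1-q->2 1-p->3 1-p->4 2-q->0 2-q->1 3-p->0 3-p->4
step 2: apply R1 at {0↦3, 1↦0, 2↦1, 3↦2}  → |V|=5 |E|=4  E = 1-p->3 1-p->4 2-q->0 3-p->4
normal form: no rule applies after step 2
NF nodes: {0:C, 1:B, 2:B, 3:B, 4:C}

Answer: 5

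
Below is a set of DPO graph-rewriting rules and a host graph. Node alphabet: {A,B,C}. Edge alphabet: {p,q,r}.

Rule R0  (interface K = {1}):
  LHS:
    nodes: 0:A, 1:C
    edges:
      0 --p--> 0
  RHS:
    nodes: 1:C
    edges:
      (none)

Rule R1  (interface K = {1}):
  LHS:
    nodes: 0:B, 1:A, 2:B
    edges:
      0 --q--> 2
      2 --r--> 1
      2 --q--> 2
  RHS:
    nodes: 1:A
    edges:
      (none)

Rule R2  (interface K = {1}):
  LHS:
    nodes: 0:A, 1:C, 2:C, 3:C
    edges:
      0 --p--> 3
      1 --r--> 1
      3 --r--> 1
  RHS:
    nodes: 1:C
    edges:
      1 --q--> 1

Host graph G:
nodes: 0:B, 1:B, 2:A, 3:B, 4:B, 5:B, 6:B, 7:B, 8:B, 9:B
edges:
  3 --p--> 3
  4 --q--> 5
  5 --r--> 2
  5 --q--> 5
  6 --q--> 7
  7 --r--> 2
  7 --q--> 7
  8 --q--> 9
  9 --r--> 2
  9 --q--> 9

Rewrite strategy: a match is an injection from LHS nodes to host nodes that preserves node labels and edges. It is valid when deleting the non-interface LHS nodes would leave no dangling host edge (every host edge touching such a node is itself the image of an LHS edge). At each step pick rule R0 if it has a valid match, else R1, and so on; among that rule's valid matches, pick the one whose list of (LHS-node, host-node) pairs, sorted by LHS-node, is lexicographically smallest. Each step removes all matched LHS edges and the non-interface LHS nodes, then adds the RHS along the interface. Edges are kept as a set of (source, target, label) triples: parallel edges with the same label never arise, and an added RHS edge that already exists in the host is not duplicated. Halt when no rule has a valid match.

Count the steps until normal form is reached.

start.  V:10 E:10  edges: 3-p->3 4-q->5 5-r->2 5-q->5 6-q->7 7-r->2 7-q->7 8-q->9 9-r->2 9-q->9
1. fire R1 via {0↦4, 1↦2, 2↦5}  →  V:8 E:7  edges: 3-p->3 6-q->7 7-r->2 7-q->7 8-q->9 9-r->2 9-q->9
2. fire R1 via {0↦6, 1↦2, 2↦7}  →  V:6 E:4  edges: 3-p->3 8-q->9 9-r->2 9-q->9
3. fire R1 via {0↦8, 1↦2, 2↦9}  →  V:4 E:1  edges: 3-p->3
normal form: no rule applies after step 3

Answer: 3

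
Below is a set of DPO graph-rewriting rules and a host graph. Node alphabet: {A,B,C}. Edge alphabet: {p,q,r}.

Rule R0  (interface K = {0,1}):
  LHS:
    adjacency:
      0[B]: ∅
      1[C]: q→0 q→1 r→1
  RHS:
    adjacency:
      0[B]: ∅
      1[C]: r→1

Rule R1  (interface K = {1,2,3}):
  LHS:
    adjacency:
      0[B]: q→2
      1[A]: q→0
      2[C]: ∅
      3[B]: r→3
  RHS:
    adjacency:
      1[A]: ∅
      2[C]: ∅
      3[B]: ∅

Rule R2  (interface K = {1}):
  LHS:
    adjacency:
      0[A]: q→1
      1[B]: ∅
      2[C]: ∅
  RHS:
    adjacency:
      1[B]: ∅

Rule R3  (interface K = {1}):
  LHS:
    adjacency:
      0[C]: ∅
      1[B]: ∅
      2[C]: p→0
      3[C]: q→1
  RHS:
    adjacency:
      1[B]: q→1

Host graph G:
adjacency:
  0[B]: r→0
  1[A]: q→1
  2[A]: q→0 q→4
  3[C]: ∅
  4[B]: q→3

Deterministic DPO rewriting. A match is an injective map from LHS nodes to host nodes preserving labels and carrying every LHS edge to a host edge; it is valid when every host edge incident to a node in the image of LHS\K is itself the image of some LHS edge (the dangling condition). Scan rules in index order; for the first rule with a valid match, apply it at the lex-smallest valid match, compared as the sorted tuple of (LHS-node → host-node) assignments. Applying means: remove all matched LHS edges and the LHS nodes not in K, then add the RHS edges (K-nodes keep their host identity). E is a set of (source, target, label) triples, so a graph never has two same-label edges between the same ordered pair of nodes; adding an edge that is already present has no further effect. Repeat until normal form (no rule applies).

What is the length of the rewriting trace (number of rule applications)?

Answer: 2

Steps:
initial: |V|=5 |E|=5  E = 0-r->0 1-q->1 2-q->0 2-q->4 4-q->3
step 1: apply R1 at {0↦4, 1↦2, 2↦3, 3↦0}  → |V|=4 |E|=2  E = 1-q->1 2-q->0
step 2: apply R2 at {0↦2, 1↦0, 2↦3}  → |V|=2 |E|=1  E = 1-q->1
halt: no rule applies after step 2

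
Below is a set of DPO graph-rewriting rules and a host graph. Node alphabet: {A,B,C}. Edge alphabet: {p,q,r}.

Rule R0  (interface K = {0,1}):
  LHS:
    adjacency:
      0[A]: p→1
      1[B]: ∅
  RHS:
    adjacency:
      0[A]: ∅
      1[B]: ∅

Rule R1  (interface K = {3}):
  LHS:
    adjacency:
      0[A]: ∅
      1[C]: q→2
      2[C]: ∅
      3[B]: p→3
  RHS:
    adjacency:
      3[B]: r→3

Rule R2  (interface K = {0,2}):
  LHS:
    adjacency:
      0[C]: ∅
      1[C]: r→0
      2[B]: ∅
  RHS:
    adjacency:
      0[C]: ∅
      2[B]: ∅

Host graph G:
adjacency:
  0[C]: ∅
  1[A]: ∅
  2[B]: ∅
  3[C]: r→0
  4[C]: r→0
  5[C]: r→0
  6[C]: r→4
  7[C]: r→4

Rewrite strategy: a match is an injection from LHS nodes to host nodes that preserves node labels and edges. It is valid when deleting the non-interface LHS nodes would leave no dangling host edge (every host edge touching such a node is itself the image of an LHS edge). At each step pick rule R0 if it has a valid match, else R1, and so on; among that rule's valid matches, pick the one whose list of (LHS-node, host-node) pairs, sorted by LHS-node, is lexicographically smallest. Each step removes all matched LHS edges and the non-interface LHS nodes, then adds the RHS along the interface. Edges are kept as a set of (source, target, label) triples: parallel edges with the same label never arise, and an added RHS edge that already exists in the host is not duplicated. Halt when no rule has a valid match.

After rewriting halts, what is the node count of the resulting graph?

[0] host  ⇒  8 nodes, 5 edges  {3-r->0 4-r->0 5-r->0 6-r->4 7-r->4}
[1] R2 @ {0↦0, 1↦3, 2↦2}  ⇒  7 nodes, 4 edges  {4-r->0 5-r->0 6-r->4 7-r->4}
[2] R2 @ {0↦0, 1↦5, 2↦2}  ⇒  6 nodes, 3 edges  {4-r->0 6-r->4 7-r->4}
[3] R2 @ {0↦4, 1↦6, 2↦2}  ⇒  5 nodes, 2 edges  {4-r->0 7-r->4}
[4] R2 @ {0↦4, 1↦7, 2↦2}  ⇒  4 nodes, 1 edges  {4-r->0}
[5] R2 @ {0↦0, 1↦4, 2↦2}  ⇒  3 nodes, 0 edges  {∅}
normal form: no rule applies after step 5
NF nodes: {0:C, 1:A, 2:B}

Answer: 3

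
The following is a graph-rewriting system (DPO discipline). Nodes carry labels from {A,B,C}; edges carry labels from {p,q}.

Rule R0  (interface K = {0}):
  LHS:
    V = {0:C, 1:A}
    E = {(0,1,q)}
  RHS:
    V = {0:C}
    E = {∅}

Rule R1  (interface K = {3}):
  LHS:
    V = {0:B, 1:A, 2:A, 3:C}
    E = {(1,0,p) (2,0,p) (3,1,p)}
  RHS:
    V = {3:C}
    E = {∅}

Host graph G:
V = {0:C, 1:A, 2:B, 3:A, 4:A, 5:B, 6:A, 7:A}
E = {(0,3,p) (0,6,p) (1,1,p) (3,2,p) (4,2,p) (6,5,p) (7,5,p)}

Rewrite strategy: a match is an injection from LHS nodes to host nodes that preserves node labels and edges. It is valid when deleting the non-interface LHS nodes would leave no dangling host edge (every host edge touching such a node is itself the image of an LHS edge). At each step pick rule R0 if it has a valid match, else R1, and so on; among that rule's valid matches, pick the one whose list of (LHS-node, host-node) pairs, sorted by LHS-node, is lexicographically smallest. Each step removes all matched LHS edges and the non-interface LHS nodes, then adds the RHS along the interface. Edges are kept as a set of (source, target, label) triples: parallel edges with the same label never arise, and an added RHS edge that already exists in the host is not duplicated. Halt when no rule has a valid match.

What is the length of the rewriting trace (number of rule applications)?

Answer: 2

Steps:
[0] host  ⇒  8 nodes, 7 edges  {0-p->3 0-p->6 1-p->1 3-p->2 4-p->2 6-p->5 7-p->5}
[1] R1 @ {0↦2, 1↦3, 2↦4, 3↦0}  ⇒  5 nodes, 4 edges  {0-p->6 1-p->1 6-p->5 7-p->5}
[2] R1 @ {0↦5, 1↦6, 2↦7, 3↦0}  ⇒  2 nodes, 1 edges  {1-p->1}
halt: no rule applies after step 2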